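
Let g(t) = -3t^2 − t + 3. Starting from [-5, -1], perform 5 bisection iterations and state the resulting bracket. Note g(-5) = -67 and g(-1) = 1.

[-1.25, -1.125]

m = -3, g(m) = -21 (−); new bracket [-3, -1]
m = -2, g(m) = -7 (−); new bracket [-2, -1]
m = -1.5, g(m) = -2.25 (−); new bracket [-1.5, -1]
m = -1.25, g(m) = -0.4375 (−); new bracket [-1.25, -1]
m = -1.125, g(m) = 0.3281 (+); new bracket [-1.25, -1.125]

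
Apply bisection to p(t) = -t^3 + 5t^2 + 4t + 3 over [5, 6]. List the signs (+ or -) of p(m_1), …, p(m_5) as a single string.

p(5.5) = 9.875 > 0, so the root lies in [5.5, 6]
p(5.75) = 1.203125 > 0, so the root lies in [5.75, 6]
p(5.875) = -3.701172 < 0, so the root lies in [5.75, 5.875]
p(5.8125) = -1.2004 < 0, so the root lies in [5.75, 5.8125]
p(5.78125) = 0.0134 > 0, so the root lies in [5.78125, 5.8125]

++--+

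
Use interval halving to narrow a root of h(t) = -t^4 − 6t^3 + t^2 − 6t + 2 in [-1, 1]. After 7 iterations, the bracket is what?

midpoint 0: h = 2 > 0 → [0, 1]
midpoint 0.5: h = -1.5625 < 0 → [0, 0.5]
midpoint 0.25: h = 0.464844 > 0 → [0.25, 0.5]
midpoint 0.375: h = -0.4456 < 0 → [0.25, 0.375]
midpoint 0.3125: h = 0.03 > 0 → [0.3125, 0.375]
midpoint 0.34375: h = -0.202 < 0 → [0.3125, 0.34375]
midpoint 0.328125: h = -0.0846 < 0 → [0.3125, 0.328125]

[0.3125, 0.328125]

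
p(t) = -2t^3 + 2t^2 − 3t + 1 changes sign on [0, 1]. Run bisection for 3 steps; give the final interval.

[0.375, 0.5]

p(0.5) = -0.25 < 0, so the root lies in [0, 0.5]
p(0.25) = 0.34375 > 0, so the root lies in [0.25, 0.5]
p(0.375) = 0.050781 > 0, so the root lies in [0.375, 0.5]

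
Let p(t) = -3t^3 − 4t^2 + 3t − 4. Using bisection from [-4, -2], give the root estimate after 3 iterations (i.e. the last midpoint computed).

-2.25

m = -3, p(m) = 32 (+); new bracket [-3, -2]
m = -2.5, p(m) = 10.375 (+); new bracket [-2.5, -2]
m = -2.25, p(m) = 3.171875 (+); new bracket [-2.25, -2]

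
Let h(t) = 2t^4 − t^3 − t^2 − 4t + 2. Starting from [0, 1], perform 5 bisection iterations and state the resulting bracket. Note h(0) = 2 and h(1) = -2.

[0.4375, 0.46875]

m = 0.5, h(m) = -0.25 (−); new bracket [0, 0.5]
m = 0.25, h(m) = 0.929688 (+); new bracket [0.25, 0.5]
m = 0.375, h(m) = 0.346191 (+); new bracket [0.375, 0.5]
m = 0.4375, h(m) = 0.0481 (+); new bracket [0.4375, 0.5]
m = 0.46875, h(m) = -0.1012 (−); new bracket [0.4375, 0.46875]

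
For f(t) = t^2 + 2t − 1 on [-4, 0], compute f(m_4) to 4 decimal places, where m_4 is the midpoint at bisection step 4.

-0.4375

t = -2 gives f = -1, negative; keep [-4, -2]
t = -3 gives f = 2, positive; keep [-3, -2]
t = -2.5 gives f = 0.25, positive; keep [-2.5, -2]
t = -2.25 gives f = -0.4375, negative; keep [-2.5, -2.25]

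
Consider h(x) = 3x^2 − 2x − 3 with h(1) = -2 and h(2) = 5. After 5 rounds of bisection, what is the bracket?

[1.375, 1.40625]

m = 1.5, h(m) = 0.75 (+); new bracket [1, 1.5]
m = 1.25, h(m) = -0.8125 (−); new bracket [1.25, 1.5]
m = 1.375, h(m) = -0.078125 (−); new bracket [1.375, 1.5]
m = 1.4375, h(m) = 0.3242 (+); new bracket [1.375, 1.4375]
m = 1.40625, h(m) = 0.1201 (+); new bracket [1.375, 1.40625]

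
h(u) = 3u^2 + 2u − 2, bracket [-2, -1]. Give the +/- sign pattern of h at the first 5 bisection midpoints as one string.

++--+

m = -1.5, h(m) = 1.75 (+); new bracket [-1.5, -1]
m = -1.25, h(m) = 0.1875 (+); new bracket [-1.25, -1]
m = -1.125, h(m) = -0.453125 (−); new bracket [-1.25, -1.125]
m = -1.1875, h(m) = -0.1445 (−); new bracket [-1.25, -1.1875]
m = -1.21875, h(m) = 0.0186 (+); new bracket [-1.21875, -1.1875]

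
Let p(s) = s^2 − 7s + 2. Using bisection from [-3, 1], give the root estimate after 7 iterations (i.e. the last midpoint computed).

m = -1, p(m) = 10 (+); new bracket [-1, 1]
m = 0, p(m) = 2 (+); new bracket [0, 1]
m = 0.5, p(m) = -1.25 (−); new bracket [0, 0.5]
m = 0.25, p(m) = 0.3125 (+); new bracket [0.25, 0.5]
m = 0.375, p(m) = -0.4844 (−); new bracket [0.25, 0.375]
m = 0.3125, p(m) = -0.0898 (−); new bracket [0.25, 0.3125]
m = 0.28125, p(m) = 0.1104 (+); new bracket [0.28125, 0.3125]

0.28125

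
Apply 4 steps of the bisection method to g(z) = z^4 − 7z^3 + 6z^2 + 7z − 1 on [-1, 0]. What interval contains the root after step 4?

[-0.75, -0.6875]

z = -0.5 gives g = -2.0625, negative; keep [-1, -0.5]
z = -0.75 gives g = 0.394531, positive; keep [-0.75, -0.5]
z = -0.625 gives g = -1.169678, negative; keep [-0.75, -0.625]
z = -0.6875 gives g = -0.4785, negative; keep [-0.75, -0.6875]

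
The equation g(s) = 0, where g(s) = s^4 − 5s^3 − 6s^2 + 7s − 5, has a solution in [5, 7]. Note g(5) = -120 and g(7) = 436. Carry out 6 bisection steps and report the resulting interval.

[5.84375, 5.875]

midpoint 6: g = 37 > 0 → [5, 6]
midpoint 5.5: g = -64.8125 < 0 → [5.5, 6]
midpoint 5.75: g = -20.542969 < 0 → [5.75, 6]
midpoint 5.875: g = 6.4631 > 0 → [5.75, 5.875]
midpoint 5.8125: g = -7.4678 < 0 → [5.8125, 5.875]
midpoint 5.84375: g = -0.6109 < 0 → [5.84375, 5.875]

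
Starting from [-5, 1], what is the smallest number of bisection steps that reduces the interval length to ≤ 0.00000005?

Width after n steps is 6/2^n. Need 2^n ≥ 6/0.00000005 = 120000000.
2^26 = 67108864 < 120000000 ≤ 2^27 = 134217728, so n = 27.

27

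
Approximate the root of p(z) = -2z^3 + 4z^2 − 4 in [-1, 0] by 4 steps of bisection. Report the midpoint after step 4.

z = -0.5 gives p = -2.75, negative; keep [-1, -0.5]
z = -0.75 gives p = -0.90625, negative; keep [-1, -0.75]
z = -0.875 gives p = 0.402344, positive; keep [-0.875, -0.75]
z = -0.8125 gives p = -0.2866, negative; keep [-0.875, -0.8125]

-0.8125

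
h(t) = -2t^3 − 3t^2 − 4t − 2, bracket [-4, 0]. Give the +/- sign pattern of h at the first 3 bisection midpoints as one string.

++-

h(-2) = 10 > 0, so the root lies in [-2, 0]
h(-1) = 1 > 0, so the root lies in [-1, 0]
h(-0.5) = -0.5 < 0, so the root lies in [-1, -0.5]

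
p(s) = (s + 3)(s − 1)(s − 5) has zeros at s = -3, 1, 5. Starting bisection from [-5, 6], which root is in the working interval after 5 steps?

s = 0.5 gives p = 7.875, positive; keep [-5, 0.5]
s = -2.25 gives p = 17.671875, positive; keep [-5, -2.25]
s = -3.625 gives p = -24.931641, negative; keep [-3.625, -2.25]
s = -2.9375 gives p = 1.9534, positive; keep [-3.625, -2.9375]
s = -3.28125 gives p = -9.9715, negative; keep [-3.28125, -2.9375]

-3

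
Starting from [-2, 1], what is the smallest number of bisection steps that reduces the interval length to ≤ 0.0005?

13

Width after n steps is 3/2^n. Need 2^n ≥ 3/0.0005 = 6000.
2^12 = 4096 < 6000 ≤ 2^13 = 8192, so n = 13.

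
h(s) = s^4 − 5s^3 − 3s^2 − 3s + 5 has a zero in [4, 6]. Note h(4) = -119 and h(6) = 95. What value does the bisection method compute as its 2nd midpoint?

5.5

s = 5 gives h = -85, negative; keep [5, 6]
s = 5.5 gives h = -19.0625, negative; keep [5.5, 6]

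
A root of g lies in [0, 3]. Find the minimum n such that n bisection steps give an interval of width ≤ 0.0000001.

Width after n steps is 3/2^n. Need 2^n ≥ 3/0.0000001 = 30000000.
2^24 = 16777216 < 30000000 ≤ 2^25 = 33554432, so n = 25.

25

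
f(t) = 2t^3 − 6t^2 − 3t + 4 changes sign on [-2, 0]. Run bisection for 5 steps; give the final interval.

f(-1) = -1 < 0, so the root lies in [-1, 0]
f(-0.5) = 3.75 > 0, so the root lies in [-1, -0.5]
f(-0.75) = 2.03125 > 0, so the root lies in [-1, -0.75]
f(-0.875) = 0.6914 > 0, so the root lies in [-1, -0.875]
f(-0.9375) = -0.1089 < 0, so the root lies in [-0.9375, -0.875]

[-0.9375, -0.875]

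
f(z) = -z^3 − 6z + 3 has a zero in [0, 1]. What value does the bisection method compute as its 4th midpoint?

0.4375

midpoint 0.5: f = -0.125 < 0 → [0, 0.5]
midpoint 0.25: f = 1.484375 > 0 → [0.25, 0.5]
midpoint 0.375: f = 0.697266 > 0 → [0.375, 0.5]
midpoint 0.4375: f = 0.2913 > 0 → [0.4375, 0.5]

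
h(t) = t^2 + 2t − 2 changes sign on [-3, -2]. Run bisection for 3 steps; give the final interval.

[-2.75, -2.625]

h(-2.5) = -0.75 < 0, so the root lies in [-3, -2.5]
h(-2.75) = 0.0625 > 0, so the root lies in [-2.75, -2.5]
h(-2.625) = -0.359375 < 0, so the root lies in [-2.75, -2.625]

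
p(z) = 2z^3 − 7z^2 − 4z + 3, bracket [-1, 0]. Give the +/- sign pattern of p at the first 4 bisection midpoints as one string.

++-+

m = -0.5, p(m) = 3 (+); new bracket [-1, -0.5]
m = -0.75, p(m) = 1.21875 (+); new bracket [-1, -0.75]
m = -0.875, p(m) = -0.199219 (−); new bracket [-0.875, -0.75]
m = -0.8125, p(m) = 0.5562 (+); new bracket [-0.875, -0.8125]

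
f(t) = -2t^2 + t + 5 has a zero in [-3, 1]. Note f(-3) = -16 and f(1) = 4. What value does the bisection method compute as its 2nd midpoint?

-2

f(-1) = 2 > 0, so the root lies in [-3, -1]
f(-2) = -5 < 0, so the root lies in [-2, -1]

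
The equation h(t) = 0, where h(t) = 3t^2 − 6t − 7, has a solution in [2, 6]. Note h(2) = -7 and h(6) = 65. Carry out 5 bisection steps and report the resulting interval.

[2.75, 2.875]

t = 4 gives h = 17, positive; keep [2, 4]
t = 3 gives h = 2, positive; keep [2, 3]
t = 2.5 gives h = -3.25, negative; keep [2.5, 3]
t = 2.75 gives h = -0.8125, negative; keep [2.75, 3]
t = 2.875 gives h = 0.5469, positive; keep [2.75, 2.875]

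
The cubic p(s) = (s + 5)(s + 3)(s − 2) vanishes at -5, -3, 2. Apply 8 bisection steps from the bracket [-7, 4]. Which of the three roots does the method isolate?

2

s = -1.5 gives p = -18.375, negative; keep [-1.5, 4]
s = 1.25 gives p = -19.921875, negative; keep [1.25, 4]
s = 2.625 gives p = 26.806641, positive; keep [1.25, 2.625]
s = 1.9375 gives p = -2.1409, negative; keep [1.9375, 2.625]
s = 2.28125 gives p = 10.8152, positive; keep [1.9375, 2.28125]
s = 2.109375 gives p = 3.973, positive; keep [1.9375, 2.109375]
s = 2.0234375 gives p = 0.8269, positive; keep [1.9375, 2.0234375]
s = 1.98046875 gives p = -0.679, negative; keep [1.98046875, 2.0234375]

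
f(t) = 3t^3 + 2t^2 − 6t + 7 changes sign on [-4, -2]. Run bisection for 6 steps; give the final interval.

t = -3 gives f = -38, negative; keep [-3, -2]
t = -2.5 gives f = -12.375, negative; keep [-2.5, -2]
t = -2.25 gives f = -3.546875, negative; keep [-2.25, -2]
t = -2.125 gives f = -0.0059, negative; keep [-2.125, -2]
t = -2.0625 gives f = 1.5618, positive; keep [-2.125, -2.0625]
t = -2.09375 gives f = 0.7944, positive; keep [-2.125, -2.09375]

[-2.125, -2.09375]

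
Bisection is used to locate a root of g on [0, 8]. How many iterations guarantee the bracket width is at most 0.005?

11

Width after n steps is 8/2^n. Need 2^n ≥ 8/0.005 = 1600.
2^10 = 1024 < 1600 ≤ 2^11 = 2048, so n = 11.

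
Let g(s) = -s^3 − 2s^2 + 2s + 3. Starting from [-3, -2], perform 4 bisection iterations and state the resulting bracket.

m = -2.5, g(m) = 1.125 (+); new bracket [-2.5, -2]
m = -2.25, g(m) = -0.234375 (−); new bracket [-2.5, -2.25]
m = -2.375, g(m) = 0.365234 (+); new bracket [-2.375, -2.25]
m = -2.3125, g(m) = 0.0461 (+); new bracket [-2.3125, -2.25]

[-2.3125, -2.25]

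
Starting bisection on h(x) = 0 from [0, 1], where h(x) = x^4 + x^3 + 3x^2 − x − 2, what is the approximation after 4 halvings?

0.8125

h(0.5) = -1.5625 < 0, so the root lies in [0.5, 1]
h(0.75) = -0.324219 < 0, so the root lies in [0.75, 1]
h(0.875) = 0.677979 > 0, so the root lies in [0.75, 0.875]
h(0.8125) = 0.1402 > 0, so the root lies in [0.75, 0.8125]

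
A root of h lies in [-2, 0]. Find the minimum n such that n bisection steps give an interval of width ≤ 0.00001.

Width after n steps is 2/2^n. Need 2^n ≥ 2/0.00001 = 200000.
2^17 = 131072 < 200000 ≤ 2^18 = 262144, so n = 18.

18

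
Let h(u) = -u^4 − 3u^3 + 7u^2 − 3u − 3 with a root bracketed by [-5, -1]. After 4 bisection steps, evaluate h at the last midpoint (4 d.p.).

-18.3633

h(-3) = 69 > 0, so the root lies in [-5, -3]
h(-4) = 57 > 0, so the root lies in [-5, -4]
h(-4.5) = 15.5625 > 0, so the root lies in [-5, -4.5]
h(-4.75) = -18.3633 < 0, so the root lies in [-4.75, -4.5]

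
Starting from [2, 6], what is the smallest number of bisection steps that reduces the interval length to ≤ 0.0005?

Width after n steps is 4/2^n. Need 2^n ≥ 4/0.0005 = 8000.
2^12 = 4096 < 8000 ≤ 2^13 = 8192, so n = 13.

13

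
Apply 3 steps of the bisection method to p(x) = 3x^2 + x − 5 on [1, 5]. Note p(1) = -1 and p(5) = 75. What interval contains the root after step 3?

[1, 1.5]

p(3) = 25 > 0, so the root lies in [1, 3]
p(2) = 9 > 0, so the root lies in [1, 2]
p(1.5) = 3.25 > 0, so the root lies in [1, 1.5]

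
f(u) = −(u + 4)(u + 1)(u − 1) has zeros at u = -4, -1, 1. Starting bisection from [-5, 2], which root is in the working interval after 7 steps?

-4

m = -1.5, f(m) = -3.125 (−); new bracket [-5, -1.5]
m = -3.25, f(m) = -7.171875 (−); new bracket [-5, -3.25]
m = -4.125, f(m) = 2.001953 (+); new bracket [-4.125, -3.25]
m = -3.6875, f(m) = -3.9368 (−); new bracket [-4.125, -3.6875]
m = -3.90625, f(m) = -1.3368 (−); new bracket [-4.125, -3.90625]
m = -4.015625, f(m) = 0.2363 (+); new bracket [-4.015625, -3.90625]
m = -3.9609375, f(m) = -0.5738 (−); new bracket [-4.015625, -3.9609375]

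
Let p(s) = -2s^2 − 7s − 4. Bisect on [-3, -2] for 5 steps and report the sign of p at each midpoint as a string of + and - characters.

midpoint -2.5: p = 1 > 0 → [-3, -2.5]
midpoint -2.75: p = 0.125 > 0 → [-3, -2.75]
midpoint -2.875: p = -0.40625 < 0 → [-2.875, -2.75]
midpoint -2.8125: p = -0.1328 < 0 → [-2.8125, -2.75]
midpoint -2.78125: p = -0.002 < 0 → [-2.78125, -2.75]

++---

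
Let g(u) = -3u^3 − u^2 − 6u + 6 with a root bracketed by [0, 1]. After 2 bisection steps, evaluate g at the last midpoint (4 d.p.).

-0.3281

midpoint 0.5: g = 2.375 > 0 → [0.5, 1]
midpoint 0.75: g = -0.328125 < 0 → [0.5, 0.75]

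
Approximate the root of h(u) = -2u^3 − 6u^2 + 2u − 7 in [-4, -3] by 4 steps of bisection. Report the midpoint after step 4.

midpoint -3.5: h = -1.75 < 0 → [-4, -3.5]
midpoint -3.75: h = 6.59375 > 0 → [-3.75, -3.5]
midpoint -3.625: h = 2.175781 > 0 → [-3.625, -3.5]
midpoint -3.5625: h = 0.1528 > 0 → [-3.5625, -3.5]

-3.5625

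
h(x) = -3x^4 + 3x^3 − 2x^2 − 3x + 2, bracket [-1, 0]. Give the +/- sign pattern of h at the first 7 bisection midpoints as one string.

x = -0.5 gives h = 2.4375, positive; keep [-1, -0.5]
x = -0.75 gives h = 0.910156, positive; keep [-1, -0.75]
x = -0.875 gives h = -0.674561, negative; keep [-0.875, -0.75]
x = -0.8125 gives h = 0.2006, positive; keep [-0.875, -0.8125]
x = -0.84375 gives h = -0.2151, negative; keep [-0.84375, -0.8125]
x = -0.828125 gives h = -0.0019, negative; keep [-0.828125, -0.8125]
x = -0.8203125 gives h = 0.1007, positive; keep [-0.828125, -0.8203125]

++-+--+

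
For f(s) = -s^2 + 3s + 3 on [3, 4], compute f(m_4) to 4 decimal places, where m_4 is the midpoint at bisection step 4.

midpoint 3.5: f = 1.25 > 0 → [3.5, 4]
midpoint 3.75: f = 0.1875 > 0 → [3.75, 4]
midpoint 3.875: f = -0.390625 < 0 → [3.75, 3.875]
midpoint 3.8125: f = -0.0977 < 0 → [3.75, 3.8125]

-0.0977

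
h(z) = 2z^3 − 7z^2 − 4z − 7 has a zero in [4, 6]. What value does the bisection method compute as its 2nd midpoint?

4.5

m = 5, h(m) = 48 (+); new bracket [4, 5]
m = 4.5, h(m) = 15.5 (+); new bracket [4, 4.5]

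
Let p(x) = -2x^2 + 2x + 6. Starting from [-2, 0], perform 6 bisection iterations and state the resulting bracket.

midpoint -1: p = 2 > 0 → [-2, -1]
midpoint -1.5: p = -1.5 < 0 → [-1.5, -1]
midpoint -1.25: p = 0.375 > 0 → [-1.5, -1.25]
midpoint -1.375: p = -0.5312 < 0 → [-1.375, -1.25]
midpoint -1.3125: p = -0.0703 < 0 → [-1.3125, -1.25]
midpoint -1.28125: p = 0.1543 > 0 → [-1.3125, -1.28125]

[-1.3125, -1.28125]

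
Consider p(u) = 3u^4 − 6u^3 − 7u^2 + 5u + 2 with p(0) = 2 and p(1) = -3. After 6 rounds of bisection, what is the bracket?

midpoint 0.5: p = 2.1875 > 0 → [0.5, 1]
midpoint 0.75: p = 0.230469 > 0 → [0.75, 1]
midpoint 0.875: p = -1.245361 < 0 → [0.75, 0.875]
midpoint 0.8125: p = -0.4694 < 0 → [0.75, 0.8125]
midpoint 0.78125: p = -0.1096 < 0 → [0.75, 0.78125]
midpoint 0.765625: p = 0.0629 > 0 → [0.765625, 0.78125]

[0.765625, 0.78125]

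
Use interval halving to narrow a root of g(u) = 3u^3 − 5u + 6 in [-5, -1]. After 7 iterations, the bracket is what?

[-1.71875, -1.6875]

g(-3) = -60 < 0, so the root lies in [-3, -1]
g(-2) = -8 < 0, so the root lies in [-2, -1]
g(-1.5) = 3.375 > 0, so the root lies in [-2, -1.5]
g(-1.75) = -1.3281 < 0, so the root lies in [-1.75, -1.5]
g(-1.625) = 1.252 > 0, so the root lies in [-1.75, -1.625]
g(-1.6875) = 0.0212 > 0, so the root lies in [-1.75, -1.6875]
g(-1.71875) = -0.6383 < 0, so the root lies in [-1.71875, -1.6875]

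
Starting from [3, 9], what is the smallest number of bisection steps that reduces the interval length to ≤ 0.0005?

14

Width after n steps is 6/2^n. Need 2^n ≥ 6/0.0005 = 12000.
2^13 = 8192 < 12000 ≤ 2^14 = 16384, so n = 14.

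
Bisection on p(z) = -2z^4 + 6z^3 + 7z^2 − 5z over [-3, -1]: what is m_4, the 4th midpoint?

m = -2, p(m) = -42 (−); new bracket [-2, -1]
m = -1.5, p(m) = -7.125 (−); new bracket [-1.5, -1]
m = -1.25, p(m) = 0.585938 (+); new bracket [-1.5, -1.25]
m = -1.375, p(m) = -2.6372 (−); new bracket [-1.375, -1.25]

-1.375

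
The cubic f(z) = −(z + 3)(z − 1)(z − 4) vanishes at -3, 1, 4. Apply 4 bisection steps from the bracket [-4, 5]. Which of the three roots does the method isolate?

f(0.5) = -6.125 < 0, so the root lies in [-4, 0.5]
f(-1.75) = -19.765625 < 0, so the root lies in [-4, -1.75]
f(-2.875) = -3.330078 < 0, so the root lies in [-4, -2.875]
f(-3.4375) = 14.4392 > 0, so the root lies in [-3.4375, -2.875]

-3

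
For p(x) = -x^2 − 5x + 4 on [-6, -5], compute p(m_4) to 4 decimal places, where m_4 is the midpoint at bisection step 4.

midpoint -5.5: p = 1.25 > 0 → [-6, -5.5]
midpoint -5.75: p = -0.3125 < 0 → [-5.75, -5.5]
midpoint -5.625: p = 0.484375 > 0 → [-5.75, -5.625]
midpoint -5.6875: p = 0.0898 > 0 → [-5.75, -5.6875]

0.0898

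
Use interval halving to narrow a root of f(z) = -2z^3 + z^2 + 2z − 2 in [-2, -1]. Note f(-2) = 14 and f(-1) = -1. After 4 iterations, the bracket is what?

[-1.1875, -1.125]

f(-1.5) = 4 > 0, so the root lies in [-1.5, -1]
f(-1.25) = 0.96875 > 0, so the root lies in [-1.25, -1]
f(-1.125) = -0.136719 < 0, so the root lies in [-1.25, -1.125]
f(-1.1875) = 0.3843 > 0, so the root lies in [-1.1875, -1.125]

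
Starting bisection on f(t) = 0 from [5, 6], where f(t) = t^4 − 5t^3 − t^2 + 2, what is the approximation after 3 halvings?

5.125

midpoint 5.5: f = 54.9375 > 0 → [5, 5.5]
midpoint 5.25: f = 10.613281 > 0 → [5, 5.25]
midpoint 5.125: f = -7.439209 < 0 → [5.125, 5.25]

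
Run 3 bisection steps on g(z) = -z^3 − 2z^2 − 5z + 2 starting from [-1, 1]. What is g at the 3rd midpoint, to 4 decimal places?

g(0) = 2 > 0, so the root lies in [0, 1]
g(0.5) = -1.125 < 0, so the root lies in [0, 0.5]
g(0.25) = 0.609375 > 0, so the root lies in [0.25, 0.5]

0.6094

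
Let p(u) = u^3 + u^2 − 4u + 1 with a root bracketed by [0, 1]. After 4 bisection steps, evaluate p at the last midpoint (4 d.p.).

-0.1218

m = 0.5, p(m) = -0.625 (−); new bracket [0, 0.5]
m = 0.25, p(m) = 0.078125 (+); new bracket [0.25, 0.5]
m = 0.375, p(m) = -0.306641 (−); new bracket [0.25, 0.375]
m = 0.3125, p(m) = -0.1218 (−); new bracket [0.25, 0.3125]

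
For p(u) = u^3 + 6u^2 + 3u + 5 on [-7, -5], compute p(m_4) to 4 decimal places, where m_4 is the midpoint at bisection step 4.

-0.0098

m = -6, p(m) = -13 (−); new bracket [-6, -5]
m = -5.5, p(m) = 3.625 (+); new bracket [-6, -5.5]
m = -5.75, p(m) = -3.984375 (−); new bracket [-5.75, -5.5]
m = -5.625, p(m) = -0.0098 (−); new bracket [-5.625, -5.5]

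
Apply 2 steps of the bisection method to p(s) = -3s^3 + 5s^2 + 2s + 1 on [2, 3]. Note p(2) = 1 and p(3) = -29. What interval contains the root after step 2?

s = 2.5 gives p = -9.625, negative; keep [2, 2.5]
s = 2.25 gives p = -3.359375, negative; keep [2, 2.25]

[2, 2.25]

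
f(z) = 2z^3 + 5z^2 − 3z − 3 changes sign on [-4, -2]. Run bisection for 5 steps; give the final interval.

z = -3 gives f = -3, negative; keep [-3, -2]
z = -2.5 gives f = 4.5, positive; keep [-3, -2.5]
z = -2.75 gives f = 1.46875, positive; keep [-3, -2.75]
z = -2.875 gives f = -0.5742, negative; keep [-2.875, -2.75]
z = -2.8125 gives f = 0.4937, positive; keep [-2.875, -2.8125]

[-2.875, -2.8125]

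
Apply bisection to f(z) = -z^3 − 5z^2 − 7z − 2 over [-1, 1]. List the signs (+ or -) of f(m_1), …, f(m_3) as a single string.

z = 0 gives f = -2, negative; keep [-1, 0]
z = -0.5 gives f = 0.375, positive; keep [-0.5, 0]
z = -0.25 gives f = -0.546875, negative; keep [-0.5, -0.25]

-+-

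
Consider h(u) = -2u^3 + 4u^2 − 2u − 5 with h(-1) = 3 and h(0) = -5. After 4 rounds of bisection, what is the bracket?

u = -0.5 gives h = -2.75, negative; keep [-1, -0.5]
u = -0.75 gives h = -0.40625, negative; keep [-1, -0.75]
u = -0.875 gives h = 1.152344, positive; keep [-0.875, -0.75]
u = -0.8125 gives h = 0.3384, positive; keep [-0.8125, -0.75]

[-0.8125, -0.75]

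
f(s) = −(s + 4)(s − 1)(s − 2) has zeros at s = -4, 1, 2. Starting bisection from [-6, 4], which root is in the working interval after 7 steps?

-4

f(-1) = -18 < 0, so the root lies in [-6, -1]
f(-3.5) = -12.375 < 0, so the root lies in [-6, -3.5]
f(-4.75) = 29.109375 > 0, so the root lies in [-4.75, -3.5]
f(-4.125) = 3.9238 > 0, so the root lies in [-4.125, -3.5]
f(-3.8125) = -5.2449 < 0, so the root lies in [-4.125, -3.8125]
f(-3.96875) = -0.9268 < 0, so the root lies in [-4.125, -3.96875]
f(-4.046875) = 1.4305 > 0, so the root lies in [-4.046875, -3.96875]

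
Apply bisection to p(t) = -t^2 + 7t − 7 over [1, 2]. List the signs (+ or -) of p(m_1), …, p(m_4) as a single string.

++--

p(1.5) = 1.25 > 0, so the root lies in [1, 1.5]
p(1.25) = 0.1875 > 0, so the root lies in [1, 1.25]
p(1.125) = -0.390625 < 0, so the root lies in [1.125, 1.25]
p(1.1875) = -0.0977 < 0, so the root lies in [1.1875, 1.25]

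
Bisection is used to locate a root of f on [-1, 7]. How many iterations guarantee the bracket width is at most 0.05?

8

Width after n steps is 8/2^n. Need 2^n ≥ 8/0.05 = 160.
2^7 = 128 < 160 ≤ 2^8 = 256, so n = 8.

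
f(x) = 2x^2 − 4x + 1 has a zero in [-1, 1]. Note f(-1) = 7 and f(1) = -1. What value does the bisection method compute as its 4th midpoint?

m = 0, f(m) = 1 (+); new bracket [0, 1]
m = 0.5, f(m) = -0.5 (−); new bracket [0, 0.5]
m = 0.25, f(m) = 0.125 (+); new bracket [0.25, 0.5]
m = 0.375, f(m) = -0.2188 (−); new bracket [0.25, 0.375]

0.375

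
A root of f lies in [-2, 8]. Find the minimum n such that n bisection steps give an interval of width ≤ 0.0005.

Width after n steps is 10/2^n. Need 2^n ≥ 10/0.0005 = 20000.
2^14 = 16384 < 20000 ≤ 2^15 = 32768, so n = 15.

15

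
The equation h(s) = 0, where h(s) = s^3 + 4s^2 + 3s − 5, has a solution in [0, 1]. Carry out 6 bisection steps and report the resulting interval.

m = 0.5, h(m) = -2.375 (−); new bracket [0.5, 1]
m = 0.75, h(m) = -0.078125 (−); new bracket [0.75, 1]
m = 0.875, h(m) = 1.357422 (+); new bracket [0.75, 0.875]
m = 0.8125, h(m) = 0.6145 (+); new bracket [0.75, 0.8125]
m = 0.78125, h(m) = 0.262 (+); new bracket [0.75, 0.78125]
m = 0.765625, h(m) = 0.0904 (+); new bracket [0.75, 0.765625]

[0.75, 0.765625]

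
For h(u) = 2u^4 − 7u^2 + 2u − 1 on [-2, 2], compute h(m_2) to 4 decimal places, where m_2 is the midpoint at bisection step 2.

-4.0000

h(0) = -1 < 0, so the root lies in [0, 2]
h(1) = -4 < 0, so the root lies in [1, 2]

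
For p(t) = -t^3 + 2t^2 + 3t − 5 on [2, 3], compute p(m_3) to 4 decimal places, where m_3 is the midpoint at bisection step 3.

p(2.5) = -0.625 < 0, so the root lies in [2, 2.5]
p(2.25) = 0.484375 > 0, so the root lies in [2.25, 2.5]
p(2.375) = 0.009766 > 0, so the root lies in [2.375, 2.5]

0.0098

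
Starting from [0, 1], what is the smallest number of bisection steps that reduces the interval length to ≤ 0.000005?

Width after n steps is 1/2^n. Need 2^n ≥ 1/0.000005 = 200000.
2^17 = 131072 < 200000 ≤ 2^18 = 262144, so n = 18.

18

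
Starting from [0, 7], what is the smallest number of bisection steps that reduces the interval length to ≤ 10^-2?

10

Width after n steps is 7/2^n. Need 2^n ≥ 7/10^-2 = 700.
2^9 = 512 < 700 ≤ 2^10 = 1024, so n = 10.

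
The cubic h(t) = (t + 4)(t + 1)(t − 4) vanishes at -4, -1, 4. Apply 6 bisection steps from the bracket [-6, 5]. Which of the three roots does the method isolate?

4

h(-0.5) = -7.875 < 0, so the root lies in [-0.5, 5]
h(2.25) = -35.546875 < 0, so the root lies in [2.25, 5]
h(3.625) = -13.224609 < 0, so the root lies in [3.625, 5]
h(4.3125) = 13.8 > 0, so the root lies in [3.625, 4.3125]
h(3.96875) = -1.2373 < 0, so the root lies in [3.96875, 4.3125]
h(4.140625) = 5.8849 > 0, so the root lies in [3.96875, 4.140625]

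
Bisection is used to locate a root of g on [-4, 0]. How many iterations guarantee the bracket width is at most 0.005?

Width after n steps is 4/2^n. Need 2^n ≥ 4/0.005 = 800.
2^9 = 512 < 800 ≤ 2^10 = 1024, so n = 10.

10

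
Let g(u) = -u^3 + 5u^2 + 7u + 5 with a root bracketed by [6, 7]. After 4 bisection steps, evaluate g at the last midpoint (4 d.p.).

u = 6.5 gives g = -12.875, negative; keep [6, 6.5]
u = 6.25 gives g = -0.078125, negative; keep [6, 6.25]
u = 6.125 gives g = 5.669922, positive; keep [6.125, 6.25]
u = 6.1875 gives g = 2.8489, positive; keep [6.1875, 6.25]

2.8489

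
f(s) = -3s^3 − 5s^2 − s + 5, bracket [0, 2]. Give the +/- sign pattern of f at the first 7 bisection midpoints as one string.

midpoint 1: f = -4 < 0 → [0, 1]
midpoint 0.5: f = 2.875 > 0 → [0.5, 1]
midpoint 0.75: f = 0.171875 > 0 → [0.75, 1]
midpoint 0.875: f = -1.7129 < 0 → [0.75, 0.875]
midpoint 0.8125: f = -0.7224 < 0 → [0.75, 0.8125]
midpoint 0.78125: f = -0.2635 < 0 → [0.75, 0.78125]
midpoint 0.765625: f = -0.0429 < 0 → [0.75, 0.765625]

-++----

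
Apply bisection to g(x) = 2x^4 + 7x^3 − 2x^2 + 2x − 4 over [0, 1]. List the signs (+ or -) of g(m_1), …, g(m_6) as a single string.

--++++

midpoint 0.5: g = -2.5 < 0 → [0.5, 1]
midpoint 0.75: g = -0.039062 < 0 → [0.75, 1]
midpoint 0.875: g = 2.080566 > 0 → [0.75, 0.875]
midpoint 0.8125: g = 0.9309 > 0 → [0.75, 0.8125]
midpoint 0.78125: g = 0.4247 > 0 → [0.75, 0.78125]
midpoint 0.765625: g = 0.1877 > 0 → [0.75, 0.765625]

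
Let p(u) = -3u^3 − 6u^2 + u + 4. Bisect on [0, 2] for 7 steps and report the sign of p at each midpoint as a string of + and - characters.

-++----

midpoint 1: p = -4 < 0 → [0, 1]
midpoint 0.5: p = 2.625 > 0 → [0.5, 1]
midpoint 0.75: p = 0.109375 > 0 → [0.75, 1]
midpoint 0.875: p = -1.7285 < 0 → [0.75, 0.875]
midpoint 0.8125: p = -0.7576 < 0 → [0.75, 0.8125]
midpoint 0.78125: p = -0.3114 < 0 → [0.75, 0.78125]
midpoint 0.765625: p = -0.0979 < 0 → [0.75, 0.765625]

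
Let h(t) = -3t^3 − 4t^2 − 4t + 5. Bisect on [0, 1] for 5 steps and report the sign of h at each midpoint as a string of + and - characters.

+-+--

t = 0.5 gives h = 1.625, positive; keep [0.5, 1]
t = 0.75 gives h = -1.515625, negative; keep [0.5, 0.75]
t = 0.625 gives h = 0.205078, positive; keep [0.625, 0.75]
t = 0.6875 gives h = -0.6155, negative; keep [0.625, 0.6875]
t = 0.65625 gives h = -0.1955, negative; keep [0.625, 0.65625]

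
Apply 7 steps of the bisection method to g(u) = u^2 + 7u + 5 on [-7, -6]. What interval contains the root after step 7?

u = -6.5 gives g = 1.75, positive; keep [-6.5, -6]
u = -6.25 gives g = 0.3125, positive; keep [-6.25, -6]
u = -6.125 gives g = -0.359375, negative; keep [-6.25, -6.125]
u = -6.1875 gives g = -0.0273, negative; keep [-6.25, -6.1875]
u = -6.21875 gives g = 0.1416, positive; keep [-6.21875, -6.1875]
u = -6.203125 gives g = 0.0569, positive; keep [-6.203125, -6.1875]
u = -6.1953125 gives g = 0.0147, positive; keep [-6.1953125, -6.1875]

[-6.1953125, -6.1875]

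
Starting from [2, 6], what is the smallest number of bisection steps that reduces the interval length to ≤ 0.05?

7

Width after n steps is 4/2^n. Need 2^n ≥ 4/0.05 = 80.
2^6 = 64 < 80 ≤ 2^7 = 128, so n = 7.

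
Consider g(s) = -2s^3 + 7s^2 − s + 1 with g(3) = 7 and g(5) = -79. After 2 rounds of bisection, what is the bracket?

g(4) = -19 < 0, so the root lies in [3, 4]
g(3.5) = -2.5 < 0, so the root lies in [3, 3.5]

[3, 3.5]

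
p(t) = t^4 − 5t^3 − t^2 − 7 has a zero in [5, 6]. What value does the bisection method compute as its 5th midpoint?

midpoint 5.5: p = 45.9375 > 0 → [5, 5.5]
midpoint 5.25: p = 1.613281 > 0 → [5, 5.25]
midpoint 5.125: p = -16.439209 < 0 → [5.125, 5.25]
midpoint 5.1875: p = -7.7358 < 0 → [5.1875, 5.25]
midpoint 5.21875: p = -3.1434 < 0 → [5.21875, 5.25]

5.21875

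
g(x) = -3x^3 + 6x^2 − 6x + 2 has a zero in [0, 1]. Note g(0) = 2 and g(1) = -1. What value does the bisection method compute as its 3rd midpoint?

x = 0.5 gives g = 0.125, positive; keep [0.5, 1]
x = 0.75 gives g = -0.390625, negative; keep [0.5, 0.75]
x = 0.625 gives g = -0.138672, negative; keep [0.5, 0.625]

0.625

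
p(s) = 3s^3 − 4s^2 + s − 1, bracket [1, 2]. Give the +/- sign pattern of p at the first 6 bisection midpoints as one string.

+-+++-

p(1.5) = 1.625 > 0, so the root lies in [1, 1.5]
p(1.25) = -0.140625 < 0, so the root lies in [1.25, 1.5]
p(1.375) = 0.611328 > 0, so the root lies in [1.25, 1.375]
p(1.3125) = 0.2048 > 0, so the root lies in [1.25, 1.3125]
p(1.28125) = 0.0247 > 0, so the root lies in [1.25, 1.28125]
p(1.265625) = -0.0597 < 0, so the root lies in [1.265625, 1.28125]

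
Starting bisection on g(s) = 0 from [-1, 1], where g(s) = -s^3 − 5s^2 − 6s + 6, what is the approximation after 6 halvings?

0.65625

m = 0, g(m) = 6 (+); new bracket [0, 1]
m = 0.5, g(m) = 1.625 (+); new bracket [0.5, 1]
m = 0.75, g(m) = -1.734375 (−); new bracket [0.5, 0.75]
m = 0.625, g(m) = 0.0527 (+); new bracket [0.625, 0.75]
m = 0.6875, g(m) = -0.8132 (−); new bracket [0.625, 0.6875]
m = 0.65625, g(m) = -0.3734 (−); new bracket [0.625, 0.65625]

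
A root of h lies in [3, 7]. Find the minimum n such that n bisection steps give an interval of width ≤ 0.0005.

Width after n steps is 4/2^n. Need 2^n ≥ 4/0.0005 = 8000.
2^12 = 4096 < 8000 ≤ 2^13 = 8192, so n = 13.

13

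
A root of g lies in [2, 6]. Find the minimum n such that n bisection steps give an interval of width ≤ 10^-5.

Width after n steps is 4/2^n. Need 2^n ≥ 4/10^-5 = 400000.
2^18 = 262144 < 400000 ≤ 2^19 = 524288, so n = 19.

19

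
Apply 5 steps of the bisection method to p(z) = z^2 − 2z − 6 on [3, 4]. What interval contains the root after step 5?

m = 3.5, p(m) = -0.75 (−); new bracket [3.5, 4]
m = 3.75, p(m) = 0.5625 (+); new bracket [3.5, 3.75]
m = 3.625, p(m) = -0.109375 (−); new bracket [3.625, 3.75]
m = 3.6875, p(m) = 0.2227 (+); new bracket [3.625, 3.6875]
m = 3.65625, p(m) = 0.0557 (+); new bracket [3.625, 3.65625]

[3.625, 3.65625]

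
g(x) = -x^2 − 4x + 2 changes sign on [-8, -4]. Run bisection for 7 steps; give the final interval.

x = -6 gives g = -10, negative; keep [-6, -4]
x = -5 gives g = -3, negative; keep [-5, -4]
x = -4.5 gives g = -0.25, negative; keep [-4.5, -4]
x = -4.25 gives g = 0.9375, positive; keep [-4.5, -4.25]
x = -4.375 gives g = 0.3594, positive; keep [-4.5, -4.375]
x = -4.4375 gives g = 0.0586, positive; keep [-4.5, -4.4375]
x = -4.46875 gives g = -0.0947, negative; keep [-4.46875, -4.4375]

[-4.46875, -4.4375]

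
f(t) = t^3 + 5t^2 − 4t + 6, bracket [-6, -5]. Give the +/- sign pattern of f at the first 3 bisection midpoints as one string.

++-

midpoint -5.5: f = 12.875 > 0 → [-6, -5.5]
midpoint -5.75: f = 4.203125 > 0 → [-6, -5.75]
midpoint -5.875: f = -0.701172 < 0 → [-5.875, -5.75]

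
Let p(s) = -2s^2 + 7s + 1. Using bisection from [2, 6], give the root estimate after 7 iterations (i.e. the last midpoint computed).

p(4) = -3 < 0, so the root lies in [2, 4]
p(3) = 4 > 0, so the root lies in [3, 4]
p(3.5) = 1 > 0, so the root lies in [3.5, 4]
p(3.75) = -0.875 < 0, so the root lies in [3.5, 3.75]
p(3.625) = 0.0938 > 0, so the root lies in [3.625, 3.75]
p(3.6875) = -0.3828 < 0, so the root lies in [3.625, 3.6875]
p(3.65625) = -0.1426 < 0, so the root lies in [3.625, 3.65625]

3.65625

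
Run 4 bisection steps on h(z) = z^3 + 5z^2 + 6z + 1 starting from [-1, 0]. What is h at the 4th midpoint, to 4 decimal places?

m = -0.5, h(m) = -0.875 (−); new bracket [-0.5, 0]
m = -0.25, h(m) = -0.203125 (−); new bracket [-0.25, 0]
m = -0.125, h(m) = 0.326172 (+); new bracket [-0.25, -0.125]
m = -0.1875, h(m) = 0.0442 (+); new bracket [-0.25, -0.1875]

0.0442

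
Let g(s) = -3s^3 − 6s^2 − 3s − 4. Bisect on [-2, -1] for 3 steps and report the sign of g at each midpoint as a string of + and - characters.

midpoint -1.5: g = -2.875 < 0 → [-2, -1.5]
midpoint -1.75: g = -1.046875 < 0 → [-2, -1.75]
midpoint -1.875: g = 0.306641 > 0 → [-1.875, -1.75]

--+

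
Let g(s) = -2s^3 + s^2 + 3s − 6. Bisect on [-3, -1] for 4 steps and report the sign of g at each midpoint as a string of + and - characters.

s = -2 gives g = 8, positive; keep [-2, -1]
s = -1.5 gives g = -1.5, negative; keep [-2, -1.5]
s = -1.75 gives g = 2.53125, positive; keep [-1.75, -1.5]
s = -1.625 gives g = 0.3477, positive; keep [-1.625, -1.5]

+-++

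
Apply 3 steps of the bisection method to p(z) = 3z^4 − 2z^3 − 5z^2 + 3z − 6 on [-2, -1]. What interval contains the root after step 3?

[-1.5, -1.375]

m = -1.5, p(m) = 0.1875 (+); new bracket [-1.5, -1]
m = -1.25, p(m) = -6.332031 (−); new bracket [-1.5, -1.25]
m = -1.375, p(m) = -3.655518 (−); new bracket [-1.5, -1.375]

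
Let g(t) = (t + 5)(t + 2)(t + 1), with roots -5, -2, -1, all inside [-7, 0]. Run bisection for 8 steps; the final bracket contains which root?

-5

t = -3.5 gives g = 5.625, positive; keep [-7, -3.5]
t = -5.25 gives g = -3.453125, negative; keep [-5.25, -3.5]
t = -4.375 gives g = 5.009766, positive; keep [-5.25, -4.375]
t = -4.8125 gives g = 2.0105, positive; keep [-5.25, -4.8125]
t = -5.03125 gives g = -0.3819, negative; keep [-5.03125, -4.8125]
t = -4.921875 gives g = 0.8953, positive; keep [-5.03125, -4.921875]
t = -4.9765625 gives g = 0.2774, positive; keep [-5.03125, -4.9765625]
t = -5.00390625 gives g = -0.047, negative; keep [-5.00390625, -4.9765625]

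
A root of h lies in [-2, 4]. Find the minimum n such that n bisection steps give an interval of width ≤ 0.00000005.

Width after n steps is 6/2^n. Need 2^n ≥ 6/0.00000005 = 120000000.
2^26 = 67108864 < 120000000 ≤ 2^27 = 134217728, so n = 27.

27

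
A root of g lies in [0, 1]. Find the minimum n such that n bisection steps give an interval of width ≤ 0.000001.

20

Width after n steps is 1/2^n. Need 2^n ≥ 1/0.000001 = 1000000.
2^19 = 524288 < 1000000 ≤ 2^20 = 1048576, so n = 20.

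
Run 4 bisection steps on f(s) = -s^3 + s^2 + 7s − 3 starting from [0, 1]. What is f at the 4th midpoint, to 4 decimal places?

0.1702

f(0.5) = 0.625 > 0, so the root lies in [0, 0.5]
f(0.25) = -1.203125 < 0, so the root lies in [0.25, 0.5]
f(0.375) = -0.287109 < 0, so the root lies in [0.375, 0.5]
f(0.4375) = 0.1702 > 0, so the root lies in [0.375, 0.4375]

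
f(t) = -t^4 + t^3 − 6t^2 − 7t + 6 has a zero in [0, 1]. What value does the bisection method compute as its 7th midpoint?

0.5859375

f(0.5) = 1.0625 > 0, so the root lies in [0.5, 1]
f(0.75) = -2.519531 < 0, so the root lies in [0.5, 0.75]
f(0.625) = -0.627197 < 0, so the root lies in [0.5, 0.625]
f(0.5625) = 0.2419 > 0, so the root lies in [0.5625, 0.625]
f(0.59375) = -0.1864 < 0, so the root lies in [0.5625, 0.59375]
f(0.578125) = 0.0293 > 0, so the root lies in [0.578125, 0.59375]
f(0.5859375) = -0.0782 < 0, so the root lies in [0.578125, 0.5859375]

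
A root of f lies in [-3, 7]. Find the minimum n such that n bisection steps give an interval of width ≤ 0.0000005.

25

Width after n steps is 10/2^n. Need 2^n ≥ 10/0.0000005 = 20000000.
2^24 = 16777216 < 20000000 ≤ 2^25 = 33554432, so n = 25.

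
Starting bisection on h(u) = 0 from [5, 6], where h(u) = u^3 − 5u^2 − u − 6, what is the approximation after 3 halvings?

5.375

m = 5.5, h(m) = 3.625 (+); new bracket [5, 5.5]
m = 5.25, h(m) = -4.359375 (−); new bracket [5.25, 5.5]
m = 5.375, h(m) = -0.541016 (−); new bracket [5.375, 5.5]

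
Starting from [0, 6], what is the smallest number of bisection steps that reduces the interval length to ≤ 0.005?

11

Width after n steps is 6/2^n. Need 2^n ≥ 6/0.005 = 1200.
2^10 = 1024 < 1200 ≤ 2^11 = 2048, so n = 11.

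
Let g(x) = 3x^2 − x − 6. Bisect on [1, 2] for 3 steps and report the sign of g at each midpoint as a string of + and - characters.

-++

m = 1.5, g(m) = -0.75 (−); new bracket [1.5, 2]
m = 1.75, g(m) = 1.4375 (+); new bracket [1.5, 1.75]
m = 1.625, g(m) = 0.296875 (+); new bracket [1.5, 1.625]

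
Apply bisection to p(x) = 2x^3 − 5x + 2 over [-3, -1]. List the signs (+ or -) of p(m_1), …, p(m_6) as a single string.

-++---

midpoint -2: p = -4 < 0 → [-2, -1]
midpoint -1.5: p = 2.75 > 0 → [-2, -1.5]
midpoint -1.75: p = 0.03125 > 0 → [-2, -1.75]
midpoint -1.875: p = -1.8086 < 0 → [-1.875, -1.75]
midpoint -1.8125: p = -0.8462 < 0 → [-1.8125, -1.75]
midpoint -1.78125: p = -0.397 < 0 → [-1.78125, -1.75]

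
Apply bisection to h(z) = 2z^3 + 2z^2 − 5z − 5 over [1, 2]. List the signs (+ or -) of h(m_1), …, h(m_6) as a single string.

h(1.5) = -1.25 < 0, so the root lies in [1.5, 2]
h(1.75) = 3.09375 > 0, so the root lies in [1.5, 1.75]
h(1.625) = 0.738281 > 0, so the root lies in [1.5, 1.625]
h(1.5625) = -0.3003 < 0, so the root lies in [1.5625, 1.625]
h(1.59375) = 0.2077 > 0, so the root lies in [1.5625, 1.59375]
h(1.578125) = -0.0491 < 0, so the root lies in [1.578125, 1.59375]

-++-+-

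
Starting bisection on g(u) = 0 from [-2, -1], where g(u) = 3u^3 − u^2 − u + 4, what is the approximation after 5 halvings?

-1.09375

midpoint -1.5: g = -6.875 < 0 → [-1.5, -1]
midpoint -1.25: g = -2.171875 < 0 → [-1.25, -1]
midpoint -1.125: g = -0.412109 < 0 → [-1.125, -1]
midpoint -1.0625: g = 0.3352 > 0 → [-1.125, -1.0625]
midpoint -1.09375: g = -0.0279 < 0 → [-1.09375, -1.0625]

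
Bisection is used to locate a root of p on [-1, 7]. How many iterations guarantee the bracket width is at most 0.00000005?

28

Width after n steps is 8/2^n. Need 2^n ≥ 8/0.00000005 = 160000000.
2^27 = 134217728 < 160000000 ≤ 2^28 = 268435456, so n = 28.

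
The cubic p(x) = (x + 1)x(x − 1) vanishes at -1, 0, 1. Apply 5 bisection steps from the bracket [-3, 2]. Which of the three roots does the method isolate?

p(-0.5) = 0.375 > 0, so the root lies in [-3, -0.5]
p(-1.75) = -3.609375 < 0, so the root lies in [-1.75, -0.5]
p(-1.125) = -0.298828 < 0, so the root lies in [-1.125, -0.5]
p(-0.8125) = 0.2761 > 0, so the root lies in [-1.125, -0.8125]
p(-0.96875) = 0.0596 > 0, so the root lies in [-1.125, -0.96875]

-1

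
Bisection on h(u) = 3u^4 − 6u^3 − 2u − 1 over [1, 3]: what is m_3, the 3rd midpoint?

midpoint 2: h = -5 < 0 → [2, 3]
midpoint 2.5: h = 17.4375 > 0 → [2, 2.5]
midpoint 2.25: h = 3.042969 > 0 → [2, 2.25]

2.25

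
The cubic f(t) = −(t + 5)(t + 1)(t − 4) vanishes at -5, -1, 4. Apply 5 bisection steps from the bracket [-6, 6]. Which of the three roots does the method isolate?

4

f(0) = 20 > 0, so the root lies in [0, 6]
f(3) = 32 > 0, so the root lies in [3, 6]
f(4.5) = -26.125 < 0, so the root lies in [3, 4.5]
f(3.75) = 10.3906 > 0, so the root lies in [3.75, 4.5]
f(4.125) = -5.8457 < 0, so the root lies in [3.75, 4.125]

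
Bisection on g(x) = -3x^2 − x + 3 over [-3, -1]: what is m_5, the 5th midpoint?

-1.1875

g(-2) = -7 < 0, so the root lies in [-2, -1]
g(-1.5) = -2.25 < 0, so the root lies in [-1.5, -1]
g(-1.25) = -0.4375 < 0, so the root lies in [-1.25, -1]
g(-1.125) = 0.3281 > 0, so the root lies in [-1.25, -1.125]
g(-1.1875) = -0.043 < 0, so the root lies in [-1.1875, -1.125]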